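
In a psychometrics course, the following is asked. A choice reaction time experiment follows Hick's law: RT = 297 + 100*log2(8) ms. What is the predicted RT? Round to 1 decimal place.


RT = 297 + 100 * log2(8)
log2(8) = 3.0
RT = 297 + 100 * 3.0
= 297 + 300.0
= 597.0 ms


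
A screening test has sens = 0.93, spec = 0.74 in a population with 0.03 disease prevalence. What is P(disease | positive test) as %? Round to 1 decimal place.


PPV = (sens * prev) / (sens * prev + (1-spec) * (1-prev))
Numerator = 0.93 * 0.03 = 0.0279
P(positive and no disease) = (1 - spec) * (1 - prev) = (1 - 0.74) * (1 - 0.03) = 0.2522
Denominator = 0.0279 + 0.2522 = 0.2801
PPV = 0.0279 / 0.2801 = 0.099607
As percentage = 10.0


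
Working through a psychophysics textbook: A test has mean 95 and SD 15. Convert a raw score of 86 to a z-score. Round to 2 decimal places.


z = (X - mu) / sigma
= (86 - 95) / 15
= -9 / 15
= -0.60


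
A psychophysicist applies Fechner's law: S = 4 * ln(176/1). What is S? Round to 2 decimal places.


S = 4 * ln(176/1)
I/I0 = 176.0
ln(176.0) = 5.1705
S = 4 * 5.1705
= 20.68


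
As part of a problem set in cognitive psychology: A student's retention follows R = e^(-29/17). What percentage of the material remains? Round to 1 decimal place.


R = e^(-t/S)
-t/S = -29/17 = -1.705882
R = e^(-1.705882) = 0.181612
Percentage = 0.181612 * 100
= 18.2


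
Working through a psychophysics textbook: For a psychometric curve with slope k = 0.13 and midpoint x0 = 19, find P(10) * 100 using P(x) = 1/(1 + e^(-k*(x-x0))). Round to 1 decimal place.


P(x) = 1/(1 + e^(-0.13*(10 - 19)))
Exponent = -0.13 * -9 = 1.17
e^(1.17) = 3.221993
P = 1/(1 + 3.221993) = 0.236855
Percentage = 23.7


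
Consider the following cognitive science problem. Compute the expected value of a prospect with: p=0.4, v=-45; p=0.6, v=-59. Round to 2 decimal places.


EU = sum(p_i * v_i)
0.4 * -45 = -18.0
0.6 * -59 = -35.4
EU = -18.0 + -35.4
= -53.40


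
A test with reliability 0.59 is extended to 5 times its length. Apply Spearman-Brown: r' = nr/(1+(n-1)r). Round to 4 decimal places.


r_new = n*r / (1 + (n-1)*r)
Numerator = 5 * 0.59 = 2.95
Denominator = 1 + 4 * 0.59 = 3.36
r_new = 2.95 / 3.36
= 0.8780


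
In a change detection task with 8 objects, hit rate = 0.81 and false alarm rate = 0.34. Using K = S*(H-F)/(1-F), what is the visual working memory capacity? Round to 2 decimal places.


K = S * (H - F) / (1 - F)
H - F = 0.47
1 - F = 0.66
K = 8 * 0.47 / 0.66
= 5.70


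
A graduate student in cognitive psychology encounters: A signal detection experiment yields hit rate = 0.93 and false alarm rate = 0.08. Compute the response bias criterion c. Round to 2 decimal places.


c = -0.5 * (z(HR) + z(FAR))
z(0.93) = 1.4758
z(0.08) = -1.4051
c = -0.5 * (1.4758 + -1.4051)
= -0.5 * 0.0707
= -0.04


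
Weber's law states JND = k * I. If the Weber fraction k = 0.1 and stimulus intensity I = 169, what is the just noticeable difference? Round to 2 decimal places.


JND = k * I
JND = 0.1 * 169
= 16.90


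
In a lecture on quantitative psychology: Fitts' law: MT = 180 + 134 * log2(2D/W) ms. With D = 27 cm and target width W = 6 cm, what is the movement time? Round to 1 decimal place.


MT = 180 + 134 * log2(2*27/6)
2D/W = 9.0
log2(9.0) = 3.1699
MT = 180 + 134 * 3.1699
= 604.8 ms


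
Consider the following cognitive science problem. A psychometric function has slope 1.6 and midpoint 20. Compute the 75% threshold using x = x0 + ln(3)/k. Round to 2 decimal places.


At P = 0.75: 0.75 = 1/(1 + e^(-k*(x-x0)))
Solving: e^(-k*(x-x0)) = 1/3
x = x0 + ln(3)/k
ln(3) = 1.0986
x = 20 + 1.0986/1.6
= 20 + 0.6866
= 20.69


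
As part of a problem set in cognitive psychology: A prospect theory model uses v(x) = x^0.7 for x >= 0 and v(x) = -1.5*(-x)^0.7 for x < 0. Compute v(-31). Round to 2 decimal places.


Since x = -31 < 0, use v(x) = -lambda*(-x)^alpha
(-x) = 31
31^0.7 = 11.065
v(-31) = -1.5 * 11.065
= -16.60


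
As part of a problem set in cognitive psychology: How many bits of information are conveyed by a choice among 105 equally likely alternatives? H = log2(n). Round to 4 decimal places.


H = log2(n)
H = log2(105)
= 6.7142


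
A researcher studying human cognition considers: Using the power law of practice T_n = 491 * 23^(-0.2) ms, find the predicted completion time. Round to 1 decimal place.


T_n = 491 * 23^(-0.2)
23^(-0.2) = 0.534139
T_n = 491 * 0.534139
= 262.3 ms


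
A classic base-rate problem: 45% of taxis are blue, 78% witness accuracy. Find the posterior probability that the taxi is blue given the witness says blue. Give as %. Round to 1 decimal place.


P(blue | says blue) = P(says blue | blue)*P(blue) / [P(says blue | blue)*P(blue) + P(says blue | not blue)*P(not blue)]
Numerator = 0.78 * 0.45 = 0.351
False identification = 0.22 * 0.55 = 0.121
P = 0.351 / (0.351 + 0.121)
= 0.351 / 0.472
As percentage = 74.4


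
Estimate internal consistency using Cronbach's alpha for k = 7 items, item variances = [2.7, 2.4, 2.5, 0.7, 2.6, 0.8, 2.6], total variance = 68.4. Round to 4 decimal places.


alpha = (k/(k-1)) * (1 - sum(s_i^2)/s_total^2)
sum(item variances) = 14.3
k/(k-1) = 7/6 = 1.166667
1 - 14.3/68.4 = 1 - 0.209064 = 0.790936
alpha = 1.166667 * 0.790936
= 0.9228


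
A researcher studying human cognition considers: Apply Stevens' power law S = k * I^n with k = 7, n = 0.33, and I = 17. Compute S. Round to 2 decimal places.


S = 7 * 17^0.33
17^0.33 = 2.5471
S = 7 * 2.5471
= 17.83


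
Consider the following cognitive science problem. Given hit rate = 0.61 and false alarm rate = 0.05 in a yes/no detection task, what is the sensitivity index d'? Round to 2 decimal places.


d' = z(HR) - z(FAR)
z(0.61) = 0.2793
z(0.05) = -1.6449
d' = 0.2793 - -1.6449
= 1.92


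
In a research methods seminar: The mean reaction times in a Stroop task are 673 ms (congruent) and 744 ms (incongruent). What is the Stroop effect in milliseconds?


Stroop effect = RT(incongruent) - RT(congruent)
= 744 - 673
= 71 ms


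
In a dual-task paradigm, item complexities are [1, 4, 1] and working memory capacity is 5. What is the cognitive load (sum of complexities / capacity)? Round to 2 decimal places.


Total complexity = 1 + 4 + 1 = 6
Load = total / capacity = 6 / 5
= 1.20


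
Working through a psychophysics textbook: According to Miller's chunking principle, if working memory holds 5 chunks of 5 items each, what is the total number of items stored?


Total items = chunks * items_per_chunk
= 5 * 5
= 25


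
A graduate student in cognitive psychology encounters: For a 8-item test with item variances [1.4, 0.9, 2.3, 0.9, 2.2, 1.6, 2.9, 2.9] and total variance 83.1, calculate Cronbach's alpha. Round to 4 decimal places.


alpha = (k/(k-1)) * (1 - sum(s_i^2)/s_total^2)
sum(item variances) = 15.1
k/(k-1) = 8/7 = 1.142857
1 - 15.1/83.1 = 1 - 0.181709 = 0.818291
alpha = 1.142857 * 0.818291
= 0.9352


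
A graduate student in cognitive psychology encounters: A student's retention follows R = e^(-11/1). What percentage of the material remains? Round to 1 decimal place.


R = e^(-t/S)
-t/S = -11/1 = -11.0
R = e^(-11.0) = 1.7e-05
Percentage = 1.7e-05 * 100
= 0.0


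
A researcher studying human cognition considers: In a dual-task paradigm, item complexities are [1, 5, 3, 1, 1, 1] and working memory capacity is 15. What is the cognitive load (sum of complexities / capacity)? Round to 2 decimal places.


Total complexity = 1 + 5 + 3 + 1 + 1 + 1 = 12
Load = total / capacity = 12 / 15
= 0.80


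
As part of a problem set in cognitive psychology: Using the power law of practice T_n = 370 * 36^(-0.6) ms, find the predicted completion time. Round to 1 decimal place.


T_n = 370 * 36^(-0.6)
36^(-0.6) = 0.116471
T_n = 370 * 0.116471
= 43.1 ms


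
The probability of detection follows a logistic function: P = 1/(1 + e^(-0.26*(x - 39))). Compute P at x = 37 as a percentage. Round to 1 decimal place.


P(x) = 1/(1 + e^(-0.26*(37 - 39)))
Exponent = -0.26 * -2 = 0.52
e^(0.52) = 1.682028
P = 1/(1 + 1.682028) = 0.372852
Percentage = 37.3


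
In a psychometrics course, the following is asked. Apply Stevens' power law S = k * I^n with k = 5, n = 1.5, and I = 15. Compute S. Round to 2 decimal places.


S = 5 * 15^1.5
15^1.5 = 58.0948
S = 5 * 58.0948
= 290.47


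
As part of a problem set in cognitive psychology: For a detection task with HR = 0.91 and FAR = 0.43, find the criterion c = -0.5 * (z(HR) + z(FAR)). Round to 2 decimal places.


c = -0.5 * (z(HR) + z(FAR))
z(0.91) = 1.3408
z(0.43) = -0.1764
c = -0.5 * (1.3408 + -0.1764)
= -0.5 * 1.1644
= -0.58


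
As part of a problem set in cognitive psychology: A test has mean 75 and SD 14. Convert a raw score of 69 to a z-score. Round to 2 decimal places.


z = (X - mu) / sigma
= (69 - 75) / 14
= -6 / 14
= -0.43


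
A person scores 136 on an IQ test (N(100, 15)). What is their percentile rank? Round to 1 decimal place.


z = (IQ - mean) / SD
z = (136 - 100) / 15 = 2.4
Percentile = Phi(2.4) * 100
Phi(2.4) = 0.991802
= 99.2


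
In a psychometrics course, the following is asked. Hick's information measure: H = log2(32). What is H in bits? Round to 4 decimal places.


H = log2(n)
H = log2(32)
= 5.0000


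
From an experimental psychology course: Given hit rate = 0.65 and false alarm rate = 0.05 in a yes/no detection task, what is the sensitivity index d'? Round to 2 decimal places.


d' = z(HR) - z(FAR)
z(0.65) = 0.3853
z(0.05) = -1.6449
d' = 0.3853 - -1.6449
= 2.03


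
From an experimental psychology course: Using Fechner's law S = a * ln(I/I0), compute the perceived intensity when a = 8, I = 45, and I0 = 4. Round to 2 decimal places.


S = 8 * ln(45/4)
I/I0 = 11.25
ln(11.25) = 2.4204
S = 8 * 2.4204
= 19.36


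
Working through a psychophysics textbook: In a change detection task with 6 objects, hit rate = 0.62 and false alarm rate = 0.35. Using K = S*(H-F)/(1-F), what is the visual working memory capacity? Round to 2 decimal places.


K = S * (H - F) / (1 - F)
H - F = 0.27
1 - F = 0.65
K = 6 * 0.27 / 0.65
= 2.49


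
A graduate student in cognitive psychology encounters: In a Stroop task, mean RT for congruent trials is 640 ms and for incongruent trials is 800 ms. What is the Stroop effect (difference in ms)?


Stroop effect = RT(incongruent) - RT(congruent)
= 800 - 640
= 160 ms


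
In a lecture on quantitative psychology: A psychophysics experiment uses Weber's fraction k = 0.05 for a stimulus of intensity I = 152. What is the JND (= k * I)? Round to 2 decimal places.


JND = k * I
JND = 0.05 * 152
= 7.60


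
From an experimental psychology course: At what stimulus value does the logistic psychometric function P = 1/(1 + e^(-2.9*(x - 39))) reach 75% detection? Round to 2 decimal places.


At P = 0.75: 0.75 = 1/(1 + e^(-k*(x-x0)))
Solving: e^(-k*(x-x0)) = 1/3
x = x0 + ln(3)/k
ln(3) = 1.0986
x = 39 + 1.0986/2.9
= 39 + 0.3788
= 39.38


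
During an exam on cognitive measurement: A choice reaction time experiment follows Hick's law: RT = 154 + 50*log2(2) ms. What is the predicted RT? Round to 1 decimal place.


RT = 154 + 50 * log2(2)
log2(2) = 1.0
RT = 154 + 50 * 1.0
= 154 + 50.0
= 204.0 ms


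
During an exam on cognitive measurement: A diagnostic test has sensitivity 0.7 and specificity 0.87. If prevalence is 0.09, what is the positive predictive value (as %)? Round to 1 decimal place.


PPV = (sens * prev) / (sens * prev + (1-spec) * (1-prev))
Numerator = 0.7 * 0.09 = 0.063
P(positive and no disease) = (1 - spec) * (1 - prev) = (1 - 0.87) * (1 - 0.09) = 0.1183
Denominator = 0.063 + 0.1183 = 0.1813
PPV = 0.063 / 0.1813 = 0.34749
As percentage = 34.7


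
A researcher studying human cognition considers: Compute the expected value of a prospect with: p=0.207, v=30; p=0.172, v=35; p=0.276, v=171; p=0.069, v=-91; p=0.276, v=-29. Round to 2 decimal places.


EU = sum(p_i * v_i)
0.207 * 30 = 6.21
0.172 * 35 = 6.02
0.276 * 171 = 47.196
0.069 * -91 = -6.279
0.276 * -29 = -8.004
EU = 6.21 + 6.02 + 47.196 + -6.279 + -8.004
= 45.14


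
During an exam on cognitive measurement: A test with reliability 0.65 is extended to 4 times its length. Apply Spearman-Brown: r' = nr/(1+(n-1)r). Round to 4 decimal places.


r_new = n*r / (1 + (n-1)*r)
Numerator = 4 * 0.65 = 2.6
Denominator = 1 + 3 * 0.65 = 2.95
r_new = 2.6 / 2.95
= 0.8814


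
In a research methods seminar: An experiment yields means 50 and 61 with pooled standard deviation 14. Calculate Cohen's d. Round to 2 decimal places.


Cohen's d = (M1 - M2) / S_pooled
= (50 - 61) / 14
= -11 / 14
= -0.79


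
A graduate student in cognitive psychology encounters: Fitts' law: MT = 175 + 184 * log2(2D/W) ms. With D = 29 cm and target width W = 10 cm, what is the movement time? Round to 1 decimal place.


MT = 175 + 184 * log2(2*29/10)
2D/W = 5.8
log2(5.8) = 2.5361
MT = 175 + 184 * 2.5361
= 641.6 ms


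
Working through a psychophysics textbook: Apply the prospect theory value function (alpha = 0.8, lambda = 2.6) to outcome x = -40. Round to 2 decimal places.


Since x = -40 < 0, use v(x) = -lambda*(-x)^alpha
(-x) = 40
40^0.8 = 19.127
v(-40) = -2.6 * 19.127
= -49.73


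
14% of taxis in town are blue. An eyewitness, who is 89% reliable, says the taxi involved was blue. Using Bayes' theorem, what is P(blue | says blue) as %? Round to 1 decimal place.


P(blue | says blue) = P(says blue | blue)*P(blue) / [P(says blue | blue)*P(blue) + P(says blue | not blue)*P(not blue)]
Numerator = 0.89 * 0.14 = 0.1246
False identification = 0.11 * 0.86 = 0.0946
P = 0.1246 / (0.1246 + 0.0946)
= 0.1246 / 0.2192
As percentage = 56.8


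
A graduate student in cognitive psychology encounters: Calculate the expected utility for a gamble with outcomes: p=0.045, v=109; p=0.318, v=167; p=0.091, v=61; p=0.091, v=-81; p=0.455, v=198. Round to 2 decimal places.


EU = sum(p_i * v_i)
0.045 * 109 = 4.905
0.318 * 167 = 53.106
0.091 * 61 = 5.551
0.091 * -81 = -7.371
0.455 * 198 = 90.09
EU = 4.905 + 53.106 + 5.551 + -7.371 + 90.09
= 146.28


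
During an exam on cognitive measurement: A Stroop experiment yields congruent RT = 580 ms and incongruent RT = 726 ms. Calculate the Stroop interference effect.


Stroop effect = RT(incongruent) - RT(congruent)
= 726 - 580
= 146 ms


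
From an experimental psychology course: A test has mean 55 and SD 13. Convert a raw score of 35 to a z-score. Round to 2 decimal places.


z = (X - mu) / sigma
= (35 - 55) / 13
= -20 / 13
= -1.54


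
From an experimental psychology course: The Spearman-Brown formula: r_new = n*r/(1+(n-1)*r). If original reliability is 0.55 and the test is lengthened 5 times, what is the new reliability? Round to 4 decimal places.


r_new = n*r / (1 + (n-1)*r)
Numerator = 5 * 0.55 = 2.75
Denominator = 1 + 4 * 0.55 = 3.2
r_new = 2.75 / 3.2
= 0.8594


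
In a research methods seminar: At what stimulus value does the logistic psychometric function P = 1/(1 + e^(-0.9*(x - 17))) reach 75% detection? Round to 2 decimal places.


At P = 0.75: 0.75 = 1/(1 + e^(-k*(x-x0)))
Solving: e^(-k*(x-x0)) = 1/3
x = x0 + ln(3)/k
ln(3) = 1.0986
x = 17 + 1.0986/0.9
= 17 + 1.2207
= 18.22


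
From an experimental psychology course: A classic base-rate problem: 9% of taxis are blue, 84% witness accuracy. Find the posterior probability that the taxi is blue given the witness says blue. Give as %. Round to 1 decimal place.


P(blue | says blue) = P(says blue | blue)*P(blue) / [P(says blue | blue)*P(blue) + P(says blue | not blue)*P(not blue)]
Numerator = 0.84 * 0.09 = 0.0756
False identification = 0.16 * 0.91 = 0.1456
P = 0.0756 / (0.0756 + 0.1456)
= 0.0756 / 0.2212
As percentage = 34.2


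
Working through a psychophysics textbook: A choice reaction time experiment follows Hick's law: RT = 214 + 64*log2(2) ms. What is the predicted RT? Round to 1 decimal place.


RT = 214 + 64 * log2(2)
log2(2) = 1.0
RT = 214 + 64 * 1.0
= 214 + 64.0
= 278.0 ms


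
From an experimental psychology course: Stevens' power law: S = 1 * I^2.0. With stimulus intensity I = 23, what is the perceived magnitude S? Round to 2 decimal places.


S = 1 * 23^2.0
23^2.0 = 529.0
S = 1 * 529.0
= 529.00


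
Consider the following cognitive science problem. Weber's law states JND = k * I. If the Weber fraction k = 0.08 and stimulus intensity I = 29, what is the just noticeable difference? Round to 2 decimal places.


JND = k * I
JND = 0.08 * 29
= 2.32


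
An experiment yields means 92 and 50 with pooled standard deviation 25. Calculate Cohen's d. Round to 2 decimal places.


Cohen's d = (M1 - M2) / S_pooled
= (92 - 50) / 25
= 42 / 25
= 1.68


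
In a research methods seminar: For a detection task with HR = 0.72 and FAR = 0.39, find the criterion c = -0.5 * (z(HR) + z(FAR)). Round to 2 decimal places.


c = -0.5 * (z(HR) + z(FAR))
z(0.72) = 0.5828
z(0.39) = -0.2793
c = -0.5 * (0.5828 + -0.2793)
= -0.5 * 0.3035
= -0.15


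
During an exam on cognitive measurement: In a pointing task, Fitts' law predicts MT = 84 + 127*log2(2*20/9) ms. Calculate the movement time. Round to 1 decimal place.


MT = 84 + 127 * log2(2*20/9)
2D/W = 4.444444
log2(4.444444) = 2.152
MT = 84 + 127 * 2.152
= 357.3 ms


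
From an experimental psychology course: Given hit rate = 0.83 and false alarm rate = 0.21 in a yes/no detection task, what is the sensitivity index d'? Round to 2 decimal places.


d' = z(HR) - z(FAR)
z(0.83) = 0.9542
z(0.21) = -0.8064
d' = 0.9542 - -0.8064
= 1.76


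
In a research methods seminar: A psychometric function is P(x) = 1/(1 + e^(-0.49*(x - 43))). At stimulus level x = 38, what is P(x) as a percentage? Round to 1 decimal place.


P(x) = 1/(1 + e^(-0.49*(38 - 43)))
Exponent = -0.49 * -5 = 2.45
e^(2.45) = 11.588347
P = 1/(1 + 11.588347) = 0.079439
Percentage = 7.9


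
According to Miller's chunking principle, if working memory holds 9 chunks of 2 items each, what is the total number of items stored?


Total items = chunks * items_per_chunk
= 9 * 2
= 18


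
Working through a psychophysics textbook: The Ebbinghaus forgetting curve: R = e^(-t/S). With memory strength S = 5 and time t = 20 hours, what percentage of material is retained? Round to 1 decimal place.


R = e^(-t/S)
-t/S = -20/5 = -4.0
R = e^(-4.0) = 0.018316
Percentage = 0.018316 * 100
= 1.8


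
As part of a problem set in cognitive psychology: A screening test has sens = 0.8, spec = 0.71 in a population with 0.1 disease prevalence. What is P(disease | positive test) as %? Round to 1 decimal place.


PPV = (sens * prev) / (sens * prev + (1-spec) * (1-prev))
Numerator = 0.8 * 0.1 = 0.08
P(positive and no disease) = (1 - spec) * (1 - prev) = (1 - 0.71) * (1 - 0.1) = 0.261
Denominator = 0.08 + 0.261 = 0.341
PPV = 0.08 / 0.341 = 0.234604
As percentage = 23.5


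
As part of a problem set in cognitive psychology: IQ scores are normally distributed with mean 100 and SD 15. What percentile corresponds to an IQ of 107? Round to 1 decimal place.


z = (IQ - mean) / SD
z = (107 - 100) / 15 = 0.4667
Percentile = Phi(0.4667) * 100
Phi(0.4667) = 0.679643
= 68.0


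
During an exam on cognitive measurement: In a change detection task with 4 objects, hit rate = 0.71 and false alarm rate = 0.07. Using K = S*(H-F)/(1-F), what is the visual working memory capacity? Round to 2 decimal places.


K = S * (H - F) / (1 - F)
H - F = 0.64
1 - F = 0.93
K = 4 * 0.64 / 0.93
= 2.75


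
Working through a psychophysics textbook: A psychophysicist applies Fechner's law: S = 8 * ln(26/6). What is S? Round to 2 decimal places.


S = 8 * ln(26/6)
I/I0 = 4.333333
ln(4.333333) = 1.4663
S = 8 * 1.4663
= 11.73


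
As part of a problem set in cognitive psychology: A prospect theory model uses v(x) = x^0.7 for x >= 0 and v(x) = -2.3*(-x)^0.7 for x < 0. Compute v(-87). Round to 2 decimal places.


Since x = -87 < 0, use v(x) = -lambda*(-x)^alpha
(-x) = 87
87^0.7 = 22.7858
v(-87) = -2.3 * 22.7858
= -52.41


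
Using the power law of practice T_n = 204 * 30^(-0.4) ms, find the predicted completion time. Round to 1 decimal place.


T_n = 204 * 30^(-0.4)
30^(-0.4) = 0.256538
T_n = 204 * 0.256538
= 52.3 ms


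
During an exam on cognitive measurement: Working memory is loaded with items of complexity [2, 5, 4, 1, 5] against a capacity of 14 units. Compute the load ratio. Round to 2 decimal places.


Total complexity = 2 + 5 + 4 + 1 + 5 = 17
Load = total / capacity = 17 / 14
= 1.21


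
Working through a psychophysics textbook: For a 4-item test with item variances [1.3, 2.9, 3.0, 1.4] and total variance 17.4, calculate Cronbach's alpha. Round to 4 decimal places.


alpha = (k/(k-1)) * (1 - sum(s_i^2)/s_total^2)
sum(item variances) = 8.6
k/(k-1) = 4/3 = 1.333333
1 - 8.6/17.4 = 1 - 0.494253 = 0.505747
alpha = 1.333333 * 0.505747
= 0.6743


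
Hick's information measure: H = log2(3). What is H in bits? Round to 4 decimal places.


H = log2(n)
H = log2(3)
= 1.5850


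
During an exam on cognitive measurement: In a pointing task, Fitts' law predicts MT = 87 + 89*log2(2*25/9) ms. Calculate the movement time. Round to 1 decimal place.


MT = 87 + 89 * log2(2*25/9)
2D/W = 5.555556
log2(5.555556) = 2.4739
MT = 87 + 89 * 2.4739
= 307.2 ms


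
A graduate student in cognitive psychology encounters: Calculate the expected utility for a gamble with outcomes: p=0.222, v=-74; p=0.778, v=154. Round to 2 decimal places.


EU = sum(p_i * v_i)
0.222 * -74 = -16.428
0.778 * 154 = 119.812
EU = -16.428 + 119.812
= 103.38


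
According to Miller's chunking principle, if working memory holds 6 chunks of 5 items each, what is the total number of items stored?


Total items = chunks * items_per_chunk
= 6 * 5
= 30


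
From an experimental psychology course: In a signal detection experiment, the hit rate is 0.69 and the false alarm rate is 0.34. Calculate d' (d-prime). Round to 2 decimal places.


d' = z(HR) - z(FAR)
z(0.69) = 0.4959
z(0.34) = -0.4125
d' = 0.4959 - -0.4125
= 0.91


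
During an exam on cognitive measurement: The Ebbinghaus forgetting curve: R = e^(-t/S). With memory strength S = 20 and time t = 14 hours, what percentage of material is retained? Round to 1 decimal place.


R = e^(-t/S)
-t/S = -14/20 = -0.7
R = e^(-0.7) = 0.496585
Percentage = 0.496585 * 100
= 49.7


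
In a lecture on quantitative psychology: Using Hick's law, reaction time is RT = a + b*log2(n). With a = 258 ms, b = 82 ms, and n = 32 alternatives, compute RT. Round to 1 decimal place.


RT = 258 + 82 * log2(32)
log2(32) = 5.0
RT = 258 + 82 * 5.0
= 258 + 410.0
= 668.0 ms


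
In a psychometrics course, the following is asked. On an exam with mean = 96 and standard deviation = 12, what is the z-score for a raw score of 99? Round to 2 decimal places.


z = (X - mu) / sigma
= (99 - 96) / 12
= 3 / 12
= 0.25


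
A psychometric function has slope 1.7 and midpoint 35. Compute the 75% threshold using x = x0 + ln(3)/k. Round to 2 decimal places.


At P = 0.75: 0.75 = 1/(1 + e^(-k*(x-x0)))
Solving: e^(-k*(x-x0)) = 1/3
x = x0 + ln(3)/k
ln(3) = 1.0986
x = 35 + 1.0986/1.7
= 35 + 0.6462
= 35.65


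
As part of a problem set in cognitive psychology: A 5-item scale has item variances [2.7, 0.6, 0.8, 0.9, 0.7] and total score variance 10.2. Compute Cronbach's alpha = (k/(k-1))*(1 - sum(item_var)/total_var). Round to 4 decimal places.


alpha = (k/(k-1)) * (1 - sum(s_i^2)/s_total^2)
sum(item variances) = 5.7
k/(k-1) = 5/4 = 1.25
1 - 5.7/10.2 = 1 - 0.558824 = 0.441176
alpha = 1.25 * 0.441176
= 0.5515


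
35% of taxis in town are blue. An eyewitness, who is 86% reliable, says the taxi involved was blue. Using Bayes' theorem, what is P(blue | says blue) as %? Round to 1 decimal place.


P(blue | says blue) = P(says blue | blue)*P(blue) / [P(says blue | blue)*P(blue) + P(says blue | not blue)*P(not blue)]
Numerator = 0.86 * 0.35 = 0.301
False identification = 0.14 * 0.65 = 0.091
P = 0.301 / (0.301 + 0.091)
= 0.301 / 0.392
As percentage = 76.8


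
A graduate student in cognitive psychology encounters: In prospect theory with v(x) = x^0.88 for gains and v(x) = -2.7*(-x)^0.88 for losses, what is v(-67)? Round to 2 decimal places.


Since x = -67 < 0, use v(x) = -lambda*(-x)^alpha
(-x) = 67
67^0.88 = 40.4525
v(-67) = -2.7 * 40.4525
= -109.22


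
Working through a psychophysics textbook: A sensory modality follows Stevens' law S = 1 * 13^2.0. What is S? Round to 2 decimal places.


S = 1 * 13^2.0
13^2.0 = 169.0
S = 1 * 169.0
= 169.00


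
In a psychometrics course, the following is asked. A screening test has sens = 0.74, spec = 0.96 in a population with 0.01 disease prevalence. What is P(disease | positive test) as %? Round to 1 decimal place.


PPV = (sens * prev) / (sens * prev + (1-spec) * (1-prev))
Numerator = 0.74 * 0.01 = 0.0074
P(positive and no disease) = (1 - spec) * (1 - prev) = (1 - 0.96) * (1 - 0.01) = 0.0396
Denominator = 0.0074 + 0.0396 = 0.047
PPV = 0.0074 / 0.047 = 0.157447
As percentage = 15.7


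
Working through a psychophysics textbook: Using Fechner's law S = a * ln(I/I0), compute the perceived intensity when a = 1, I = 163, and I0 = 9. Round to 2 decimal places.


S = 1 * ln(163/9)
I/I0 = 18.111111
ln(18.111111) = 2.8965
S = 1 * 2.8965
= 2.90


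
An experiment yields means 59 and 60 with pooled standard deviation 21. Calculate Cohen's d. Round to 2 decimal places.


Cohen's d = (M1 - M2) / S_pooled
= (59 - 60) / 21
= -1 / 21
= -0.05


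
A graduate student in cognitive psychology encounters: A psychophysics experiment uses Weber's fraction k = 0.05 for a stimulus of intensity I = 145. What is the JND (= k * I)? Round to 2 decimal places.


JND = k * I
JND = 0.05 * 145
= 7.25


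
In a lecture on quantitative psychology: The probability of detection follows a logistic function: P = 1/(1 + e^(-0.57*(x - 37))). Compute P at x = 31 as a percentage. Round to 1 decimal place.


P(x) = 1/(1 + e^(-0.57*(31 - 37)))
Exponent = -0.57 * -6 = 3.42
e^(3.42) = 30.569415
P = 1/(1 + 30.569415) = 0.031676
Percentage = 3.2


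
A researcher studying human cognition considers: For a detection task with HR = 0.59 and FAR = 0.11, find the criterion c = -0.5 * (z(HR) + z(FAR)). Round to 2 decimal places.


c = -0.5 * (z(HR) + z(FAR))
z(0.59) = 0.2275
z(0.11) = -1.2265
c = -0.5 * (0.2275 + -1.2265)
= -0.5 * -0.999
= 0.50


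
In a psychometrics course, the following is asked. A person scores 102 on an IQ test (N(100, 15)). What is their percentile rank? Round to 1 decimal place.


z = (IQ - mean) / SD
z = (102 - 100) / 15 = 0.1333
Percentile = Phi(0.1333) * 100
Phi(0.1333) = 0.553022
= 55.3


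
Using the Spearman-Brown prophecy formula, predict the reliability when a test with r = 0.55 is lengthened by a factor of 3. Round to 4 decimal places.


r_new = n*r / (1 + (n-1)*r)
Numerator = 3 * 0.55 = 1.65
Denominator = 1 + 2 * 0.55 = 2.1
r_new = 1.65 / 2.1
= 0.7857


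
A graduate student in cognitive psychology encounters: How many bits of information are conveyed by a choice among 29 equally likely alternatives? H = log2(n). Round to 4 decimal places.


H = log2(n)
H = log2(29)
= 4.8580


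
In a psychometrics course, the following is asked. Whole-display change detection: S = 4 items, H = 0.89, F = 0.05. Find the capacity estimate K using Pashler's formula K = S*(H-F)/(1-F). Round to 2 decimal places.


K = S * (H - F) / (1 - F)
H - F = 0.84
1 - F = 0.95
K = 4 * 0.84 / 0.95
= 3.54


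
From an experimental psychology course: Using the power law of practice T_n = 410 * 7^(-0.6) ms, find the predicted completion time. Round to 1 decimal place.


T_n = 410 * 7^(-0.6)
7^(-0.6) = 0.311129
T_n = 410 * 0.311129
= 127.6 ms


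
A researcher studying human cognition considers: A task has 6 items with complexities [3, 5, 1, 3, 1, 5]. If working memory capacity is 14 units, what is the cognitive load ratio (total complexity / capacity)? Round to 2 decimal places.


Total complexity = 3 + 5 + 1 + 3 + 1 + 5 = 18
Load = total / capacity = 18 / 14
= 1.29


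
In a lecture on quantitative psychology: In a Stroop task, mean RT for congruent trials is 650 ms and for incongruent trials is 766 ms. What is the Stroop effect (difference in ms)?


Stroop effect = RT(incongruent) - RT(congruent)
= 766 - 650
= 116 ms


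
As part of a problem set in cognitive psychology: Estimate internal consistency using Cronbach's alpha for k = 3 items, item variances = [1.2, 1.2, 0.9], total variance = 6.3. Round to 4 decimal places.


alpha = (k/(k-1)) * (1 - sum(s_i^2)/s_total^2)
sum(item variances) = 3.3
k/(k-1) = 3/2 = 1.5
1 - 3.3/6.3 = 1 - 0.52381 = 0.47619
alpha = 1.5 * 0.47619
= 0.7143


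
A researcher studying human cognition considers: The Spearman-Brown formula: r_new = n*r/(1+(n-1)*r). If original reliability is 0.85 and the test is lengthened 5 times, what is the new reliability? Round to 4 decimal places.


r_new = n*r / (1 + (n-1)*r)
Numerator = 5 * 0.85 = 4.25
Denominator = 1 + 4 * 0.85 = 4.4
r_new = 4.25 / 4.4
= 0.9659


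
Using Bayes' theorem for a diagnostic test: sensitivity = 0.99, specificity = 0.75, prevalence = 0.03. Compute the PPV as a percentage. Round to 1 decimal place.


PPV = (sens * prev) / (sens * prev + (1-spec) * (1-prev))
Numerator = 0.99 * 0.03 = 0.0297
P(positive and no disease) = (1 - spec) * (1 - prev) = (1 - 0.75) * (1 - 0.03) = 0.2425
Denominator = 0.0297 + 0.2425 = 0.2722
PPV = 0.0297 / 0.2722 = 0.109111
As percentage = 10.9


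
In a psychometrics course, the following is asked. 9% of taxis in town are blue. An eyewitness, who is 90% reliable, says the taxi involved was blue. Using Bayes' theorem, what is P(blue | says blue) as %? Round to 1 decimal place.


P(blue | says blue) = P(says blue | blue)*P(blue) / [P(says blue | blue)*P(blue) + P(says blue | not blue)*P(not blue)]
Numerator = 0.9 * 0.09 = 0.081
False identification = 0.1 * 0.91 = 0.091
P = 0.081 / (0.081 + 0.091)
= 0.081 / 0.172
As percentage = 47.1


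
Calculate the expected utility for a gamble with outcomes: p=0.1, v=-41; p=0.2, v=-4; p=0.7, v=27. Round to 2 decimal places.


EU = sum(p_i * v_i)
0.1 * -41 = -4.1
0.2 * -4 = -0.8
0.7 * 27 = 18.9
EU = -4.1 + -0.8 + 18.9
= 14.00


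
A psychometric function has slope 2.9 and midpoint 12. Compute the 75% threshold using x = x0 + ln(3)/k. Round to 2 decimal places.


At P = 0.75: 0.75 = 1/(1 + e^(-k*(x-x0)))
Solving: e^(-k*(x-x0)) = 1/3
x = x0 + ln(3)/k
ln(3) = 1.0986
x = 12 + 1.0986/2.9
= 12 + 0.3788
= 12.38


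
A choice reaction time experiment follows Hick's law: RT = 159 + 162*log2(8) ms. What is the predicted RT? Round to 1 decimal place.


RT = 159 + 162 * log2(8)
log2(8) = 3.0
RT = 159 + 162 * 3.0
= 159 + 486.0
= 645.0 ms


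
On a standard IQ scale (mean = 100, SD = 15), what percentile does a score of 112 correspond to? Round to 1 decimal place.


z = (IQ - mean) / SD
z = (112 - 100) / 15 = 0.8
Percentile = Phi(0.8) * 100
Phi(0.8) = 0.788145
= 78.8


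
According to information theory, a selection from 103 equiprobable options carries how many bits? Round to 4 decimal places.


H = log2(n)
H = log2(103)
= 6.6865


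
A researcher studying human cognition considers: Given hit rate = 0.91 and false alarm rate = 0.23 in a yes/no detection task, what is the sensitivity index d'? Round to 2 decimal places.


d' = z(HR) - z(FAR)
z(0.91) = 1.3408
z(0.23) = -0.7388
d' = 1.3408 - -0.7388
= 2.08


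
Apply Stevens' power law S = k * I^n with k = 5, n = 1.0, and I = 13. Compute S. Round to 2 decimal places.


S = 5 * 13^1.0
13^1.0 = 13.0
S = 5 * 13.0
= 65.00


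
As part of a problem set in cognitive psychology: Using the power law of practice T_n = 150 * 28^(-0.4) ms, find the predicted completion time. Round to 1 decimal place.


T_n = 150 * 28^(-0.4)
28^(-0.4) = 0.263716
T_n = 150 * 0.263716
= 39.6 ms


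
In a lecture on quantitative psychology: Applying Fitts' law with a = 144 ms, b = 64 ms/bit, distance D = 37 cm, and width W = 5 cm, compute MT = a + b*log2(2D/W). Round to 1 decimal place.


MT = 144 + 64 * log2(2*37/5)
2D/W = 14.8
log2(14.8) = 3.8875
MT = 144 + 64 * 3.8875
= 392.8 ms


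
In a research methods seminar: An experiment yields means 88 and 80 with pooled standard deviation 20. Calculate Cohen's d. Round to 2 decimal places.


Cohen's d = (M1 - M2) / S_pooled
= (88 - 80) / 20
= 8 / 20
= 0.40


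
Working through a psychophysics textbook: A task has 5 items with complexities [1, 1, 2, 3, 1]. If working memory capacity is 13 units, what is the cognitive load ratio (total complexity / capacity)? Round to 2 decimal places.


Total complexity = 1 + 1 + 2 + 3 + 1 = 8
Load = total / capacity = 8 / 13
= 0.62


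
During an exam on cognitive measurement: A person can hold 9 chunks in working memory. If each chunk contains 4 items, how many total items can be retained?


Total items = chunks * items_per_chunk
= 9 * 4
= 36


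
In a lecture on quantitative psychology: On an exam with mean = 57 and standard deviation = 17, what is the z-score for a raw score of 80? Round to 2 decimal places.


z = (X - mu) / sigma
= (80 - 57) / 17
= 23 / 17
= 1.35


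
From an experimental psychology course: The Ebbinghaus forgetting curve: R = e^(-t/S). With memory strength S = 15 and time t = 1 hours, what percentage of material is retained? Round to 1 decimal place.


R = e^(-t/S)
-t/S = -1/15 = -0.066667
R = e^(-0.066667) = 0.935507
Percentage = 0.935507 * 100
= 93.6


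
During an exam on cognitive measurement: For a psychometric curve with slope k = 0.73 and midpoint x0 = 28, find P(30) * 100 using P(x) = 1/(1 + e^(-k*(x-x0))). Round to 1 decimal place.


P(x) = 1/(1 + e^(-0.73*(30 - 28)))
Exponent = -0.73 * 2 = -1.46
e^(-1.46) = 0.232236
P = 1/(1 + 0.232236) = 0.811533
Percentage = 81.2


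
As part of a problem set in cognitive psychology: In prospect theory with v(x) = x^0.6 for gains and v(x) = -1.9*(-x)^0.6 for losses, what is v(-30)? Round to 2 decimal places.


Since x = -30 < 0, use v(x) = -lambda*(-x)^alpha
(-x) = 30
30^0.6 = 7.6961
v(-30) = -1.9 * 7.6961
= -14.62


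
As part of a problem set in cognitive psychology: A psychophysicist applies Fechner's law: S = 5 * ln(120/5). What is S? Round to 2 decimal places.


S = 5 * ln(120/5)
I/I0 = 24.0
ln(24.0) = 3.1781
S = 5 * 3.1781
= 15.89


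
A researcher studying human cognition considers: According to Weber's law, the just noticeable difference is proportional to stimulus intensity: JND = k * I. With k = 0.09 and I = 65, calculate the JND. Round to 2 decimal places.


JND = k * I
JND = 0.09 * 65
= 5.85


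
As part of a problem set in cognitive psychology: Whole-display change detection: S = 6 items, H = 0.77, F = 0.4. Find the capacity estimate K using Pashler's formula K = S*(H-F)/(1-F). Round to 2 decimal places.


K = S * (H - F) / (1 - F)
H - F = 0.37
1 - F = 0.6
K = 6 * 0.37 / 0.6
= 3.70


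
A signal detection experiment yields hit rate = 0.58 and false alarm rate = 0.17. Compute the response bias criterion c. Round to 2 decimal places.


c = -0.5 * (z(HR) + z(FAR))
z(0.58) = 0.2019
z(0.17) = -0.9542
c = -0.5 * (0.2019 + -0.9542)
= -0.5 * -0.7523
= 0.38


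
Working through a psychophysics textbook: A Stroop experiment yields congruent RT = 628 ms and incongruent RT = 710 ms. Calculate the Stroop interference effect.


Stroop effect = RT(incongruent) - RT(congruent)
= 710 - 628
= 82 ms


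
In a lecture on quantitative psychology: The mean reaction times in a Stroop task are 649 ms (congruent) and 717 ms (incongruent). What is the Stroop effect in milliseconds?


Stroop effect = RT(incongruent) - RT(congruent)
= 717 - 649
= 68 ms


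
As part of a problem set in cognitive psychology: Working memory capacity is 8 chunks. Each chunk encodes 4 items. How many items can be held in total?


Total items = chunks * items_per_chunk
= 8 * 4
= 32


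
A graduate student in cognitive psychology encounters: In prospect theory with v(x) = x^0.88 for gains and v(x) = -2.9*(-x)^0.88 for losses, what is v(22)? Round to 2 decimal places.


Since x = 22 >= 0, use v(x) = x^0.88
22^0.88 = 15.1821
v(22) = 15.18


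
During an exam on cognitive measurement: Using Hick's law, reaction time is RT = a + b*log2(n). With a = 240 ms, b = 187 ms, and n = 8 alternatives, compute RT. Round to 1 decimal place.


RT = 240 + 187 * log2(8)
log2(8) = 3.0
RT = 240 + 187 * 3.0
= 240 + 561.0
= 801.0 ms


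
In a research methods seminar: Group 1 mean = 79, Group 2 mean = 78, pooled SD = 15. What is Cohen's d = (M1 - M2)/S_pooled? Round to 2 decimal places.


Cohen's d = (M1 - M2) / S_pooled
= (79 - 78) / 15
= 1 / 15
= 0.07


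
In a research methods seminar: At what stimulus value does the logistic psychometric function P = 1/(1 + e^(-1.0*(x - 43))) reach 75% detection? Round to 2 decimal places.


At P = 0.75: 0.75 = 1/(1 + e^(-k*(x-x0)))
Solving: e^(-k*(x-x0)) = 1/3
x = x0 + ln(3)/k
ln(3) = 1.0986
x = 43 + 1.0986/1.0
= 43 + 1.0986
= 44.10


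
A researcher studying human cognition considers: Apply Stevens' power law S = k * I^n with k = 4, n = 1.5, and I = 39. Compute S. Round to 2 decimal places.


S = 4 * 39^1.5
39^1.5 = 243.5549
S = 4 * 243.5549
= 974.22


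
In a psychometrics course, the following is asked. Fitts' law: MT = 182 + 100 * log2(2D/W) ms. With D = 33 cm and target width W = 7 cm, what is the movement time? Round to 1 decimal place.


MT = 182 + 100 * log2(2*33/7)
2D/W = 9.428571
log2(9.428571) = 3.237
MT = 182 + 100 * 3.237
= 505.7 ms


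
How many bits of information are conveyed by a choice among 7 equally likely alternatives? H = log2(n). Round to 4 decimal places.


H = log2(n)
H = log2(7)
= 2.8074


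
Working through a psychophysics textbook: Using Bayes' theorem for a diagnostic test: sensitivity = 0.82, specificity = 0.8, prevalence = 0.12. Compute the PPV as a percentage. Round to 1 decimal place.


PPV = (sens * prev) / (sens * prev + (1-spec) * (1-prev))
Numerator = 0.82 * 0.12 = 0.0984
P(positive and no disease) = (1 - spec) * (1 - prev) = (1 - 0.8) * (1 - 0.12) = 0.176
Denominator = 0.0984 + 0.176 = 0.2744
PPV = 0.0984 / 0.2744 = 0.358601
As percentage = 35.9


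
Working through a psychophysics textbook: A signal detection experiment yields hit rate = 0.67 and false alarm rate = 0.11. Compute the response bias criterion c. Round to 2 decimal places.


c = -0.5 * (z(HR) + z(FAR))
z(0.67) = 0.4399
z(0.11) = -1.2265
c = -0.5 * (0.4399 + -1.2265)
= -0.5 * -0.7866
= 0.39


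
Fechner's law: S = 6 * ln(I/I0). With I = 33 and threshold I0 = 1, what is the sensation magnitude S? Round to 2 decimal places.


S = 6 * ln(33/1)
I/I0 = 33.0
ln(33.0) = 3.4965
S = 6 * 3.4965
= 20.98


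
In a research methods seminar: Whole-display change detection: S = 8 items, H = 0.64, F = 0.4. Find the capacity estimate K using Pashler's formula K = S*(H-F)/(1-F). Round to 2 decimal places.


K = S * (H - F) / (1 - F)
H - F = 0.24
1 - F = 0.6
K = 8 * 0.24 / 0.6
= 3.20


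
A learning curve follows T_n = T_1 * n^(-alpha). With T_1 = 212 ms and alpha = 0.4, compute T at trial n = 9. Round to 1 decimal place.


T_n = 212 * 9^(-0.4)
9^(-0.4) = 0.415244
T_n = 212 * 0.415244
= 88.0 ms


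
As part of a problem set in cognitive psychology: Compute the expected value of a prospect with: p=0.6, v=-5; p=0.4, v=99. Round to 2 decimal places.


EU = sum(p_i * v_i)
0.6 * -5 = -3.0
0.4 * 99 = 39.6
EU = -3.0 + 39.6
= 36.60


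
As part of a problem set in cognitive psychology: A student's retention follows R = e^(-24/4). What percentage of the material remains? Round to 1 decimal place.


R = e^(-t/S)
-t/S = -24/4 = -6.0
R = e^(-6.0) = 0.002479
Percentage = 0.002479 * 100
= 0.2


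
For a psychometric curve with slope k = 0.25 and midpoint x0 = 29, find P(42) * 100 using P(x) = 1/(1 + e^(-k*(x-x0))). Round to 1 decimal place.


P(x) = 1/(1 + e^(-0.25*(42 - 29)))
Exponent = -0.25 * 13 = -3.25
e^(-3.25) = 0.038774
P = 1/(1 + 0.038774) = 0.962673
Percentage = 96.3
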